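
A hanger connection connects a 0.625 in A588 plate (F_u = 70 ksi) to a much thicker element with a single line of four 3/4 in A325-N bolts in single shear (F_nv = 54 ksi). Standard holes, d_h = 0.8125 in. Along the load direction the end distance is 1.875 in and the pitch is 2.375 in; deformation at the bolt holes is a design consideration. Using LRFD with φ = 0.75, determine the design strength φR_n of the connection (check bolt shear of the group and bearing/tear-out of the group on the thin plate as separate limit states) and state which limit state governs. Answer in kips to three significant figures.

Bolt shear: A_b = π·0.75²/4 = 0.4418 in²; R_n = 54 × 0.4418 × 4 × 1 = 95.43 kips → 0.75 × 95.43 = 71.6 kips.
Bearing (1.2 l_c t F_u ≤ 2.4 d t F_u): upper limit = 2.4·0.75·0.625·70 = 78.75 kips.
  Edge l_c = 1.875 − 0.8125/2 = 1.469 → r_n = 77.11 kips; interior l_c = 2.375 − 0.8125 = 1.562 → r_n = 78.75 kips.
  R_n,bearing = 1·77.11 + 3·78.75 = 313.4 kips → 0.75 × 313.4 = 235 kips.
Bolt shear governs: 71.6 kips.

71.6 kips (bolt shear governs)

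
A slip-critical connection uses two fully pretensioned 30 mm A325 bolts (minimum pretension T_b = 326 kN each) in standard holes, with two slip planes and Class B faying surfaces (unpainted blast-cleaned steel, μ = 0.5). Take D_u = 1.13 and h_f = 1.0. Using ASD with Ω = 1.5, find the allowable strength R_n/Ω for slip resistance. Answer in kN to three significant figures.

R_n = μ · D_u · h_f · T_b · n_s · n_b = 0.5 × 1.13 × 1.0 × 326 × 2 × 2 = 736.8 kN.
Allowable strength R_n/Ω = 736.8 / 1.5 = 491 kN.

491 kN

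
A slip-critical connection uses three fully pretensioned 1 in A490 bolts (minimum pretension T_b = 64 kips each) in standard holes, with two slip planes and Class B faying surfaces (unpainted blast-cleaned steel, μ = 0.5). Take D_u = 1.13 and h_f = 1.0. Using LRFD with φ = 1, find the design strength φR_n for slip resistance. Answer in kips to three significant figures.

R_n = μ · D_u · h_f · T_b · n_s · n_b = 0.5 × 1.13 × 1.0 × 64 × 2 × 3 = 217 kips.
Design strength φR_n = 1 × 217 = 217 kips.

217 kips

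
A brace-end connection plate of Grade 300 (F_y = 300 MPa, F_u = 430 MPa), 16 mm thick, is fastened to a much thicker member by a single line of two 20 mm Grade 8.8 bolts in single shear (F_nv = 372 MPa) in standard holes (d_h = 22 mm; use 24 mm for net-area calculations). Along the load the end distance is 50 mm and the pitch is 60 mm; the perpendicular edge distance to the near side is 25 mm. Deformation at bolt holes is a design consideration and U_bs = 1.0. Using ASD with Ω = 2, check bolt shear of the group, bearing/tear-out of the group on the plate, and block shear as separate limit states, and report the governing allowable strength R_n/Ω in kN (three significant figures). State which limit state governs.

117 kN (bolt shear governs)

Bolt shear: A_b = π·20²/4 = 314.2 mm²; R_n = 372 × 314.2 × 2 × 1 / 1000 = 233.7 kN → 233.7 / 2 = 117 kN.
Bearing: edge l_c = 39, r_n = 322 kN; interior l_c = 38, r_n = 313.7 kN; R_n = 322 + 1·313.7 = 635.7 kN → 318 kN.
Block shear: A_gv = 1760, A_nv = 1184, A_nt = 208 mm²; R_n = min(0.6F_uA_nv, 0.6F_yA_gv) + U_bs·F_u·A_nt = 394.9 kN → 197 kN.
Bolt shear governs: 117 kN.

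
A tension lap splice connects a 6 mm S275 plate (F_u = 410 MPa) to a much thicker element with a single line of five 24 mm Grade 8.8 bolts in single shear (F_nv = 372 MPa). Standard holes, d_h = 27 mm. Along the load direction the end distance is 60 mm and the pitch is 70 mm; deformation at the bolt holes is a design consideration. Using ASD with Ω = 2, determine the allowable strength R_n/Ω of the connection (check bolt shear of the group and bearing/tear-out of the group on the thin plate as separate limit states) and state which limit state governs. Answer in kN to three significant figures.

Bolt shear: A_b = π·24²/4 = 452.4 mm²; R_n = 372 × 452.4 × 5 × 1 / 1000 = 841.4 kN → 841.4 / 2 = 421 kN.
Bearing (1.2 l_c t F_u ≤ 2.4 d t F_u): upper limit = 2.4·24·6·410 / 1000 = 141.7 kN.
  Edge l_c = 60 − 27/2 = 46.5 → r_n = 137.3 kN; interior l_c = 70 − 27 = 43 → r_n = 126.9 kN.
  R_n,bearing = 1·137.3 + 4·126.9 = 645 kN → 645 / 2 = 323 kN.
Bearing governs: 323 kN.

323 kN (bearing governs)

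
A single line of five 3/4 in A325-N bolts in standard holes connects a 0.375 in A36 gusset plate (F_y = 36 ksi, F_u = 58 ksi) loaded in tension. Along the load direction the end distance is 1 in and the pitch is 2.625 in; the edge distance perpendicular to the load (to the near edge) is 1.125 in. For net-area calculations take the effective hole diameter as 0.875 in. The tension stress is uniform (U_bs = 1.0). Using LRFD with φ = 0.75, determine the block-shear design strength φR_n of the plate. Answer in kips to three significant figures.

81.1 kips

Shear plane L_v = 1 + 4·2.625 = 11.5 in; A_gv = 11.5 × 0.375 = 4.312 in².
A_nv = (11.5 − 4.5·0.875) × 0.375 = 2.836 in².
A_nt = (1.125 − 0.5·0.875) × 0.375 = 0.2578 in².
0.6 F_u A_nv = 98.69 kips; 0.6 F_y A_gv = 93.15 kips → shear yielding governs the shear term.
R_n = 93.15 + 1.0 × 58 × 0.2578 = 108.1 kips.
Design strength φR_n = 0.75 × 108.1 = 81.1 kips.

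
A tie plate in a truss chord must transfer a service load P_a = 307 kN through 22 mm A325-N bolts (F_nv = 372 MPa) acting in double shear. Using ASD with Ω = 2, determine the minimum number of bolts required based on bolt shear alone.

A_b = π·22²/4 = 380.1 mm².
Per-bolt allowable strength R_n/Ω = 372 × 380.1 × 2 / 1000 / 2 = 141.4 kN.
n ≥ 307 / 141.4 = 2.171 → use 3 bolts.

3 bolts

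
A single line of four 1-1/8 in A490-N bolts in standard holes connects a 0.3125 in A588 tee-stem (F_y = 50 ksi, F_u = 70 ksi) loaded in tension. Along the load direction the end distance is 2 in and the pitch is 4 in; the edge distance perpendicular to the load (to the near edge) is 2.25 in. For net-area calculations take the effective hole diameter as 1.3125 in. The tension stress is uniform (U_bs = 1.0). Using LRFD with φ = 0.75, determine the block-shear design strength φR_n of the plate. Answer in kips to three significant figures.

119 kips

Shear plane L_v = 2 + 3·4 = 14 in; A_gv = 14 × 0.3125 = 4.375 in².
A_nv = (14 − 3.5·1.3125) × 0.3125 = 2.939 in².
A_nt = (2.25 − 0.5·1.3125) × 0.3125 = 0.498 in².
0.6 F_u A_nv = 123.5 kips; 0.6 F_y A_gv = 131.2 kips → shear rupture governs the shear term.
R_n = 123.5 + 1.0 × 70 × 0.498 = 158.3 kips.
Design strength φR_n = 0.75 × 158.3 = 119 kips.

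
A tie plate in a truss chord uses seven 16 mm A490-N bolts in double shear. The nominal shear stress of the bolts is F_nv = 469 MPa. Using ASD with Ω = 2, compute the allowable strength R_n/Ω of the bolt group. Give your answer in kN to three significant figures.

A_b = π × 16² / 4 = 201.1 mm².
R_n = F_nv · A_b · n · n_s = 469 × 201.1 × 7 × 2 / 1000 = 1320 kN.
Allowable strength R_n/Ω = 1320 / 2 = 660 kN.

660 kN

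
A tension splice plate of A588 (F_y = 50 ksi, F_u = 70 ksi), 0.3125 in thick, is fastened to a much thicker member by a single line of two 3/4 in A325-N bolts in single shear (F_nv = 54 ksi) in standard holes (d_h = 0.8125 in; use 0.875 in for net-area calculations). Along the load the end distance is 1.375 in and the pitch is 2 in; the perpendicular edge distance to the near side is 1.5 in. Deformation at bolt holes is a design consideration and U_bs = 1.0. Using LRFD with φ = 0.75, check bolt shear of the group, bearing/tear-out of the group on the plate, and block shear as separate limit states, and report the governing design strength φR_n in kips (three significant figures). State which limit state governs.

35.8 kips (bolt shear governs)

Bolt shear: A_b = π·0.75²/4 = 0.4418 in²; R_n = 54 × 0.4418 × 2 × 1 = 47.71 kips → 0.75 × 47.71 = 35.8 kips.
Bearing: edge l_c = 0.9688, r_n = 25.43 kips; interior l_c = 1.188, r_n = 31.17 kips; R_n = 25.43 + 1·31.17 = 56.6 kips → 42.5 kips.
Block shear: A_gv = 1.055, A_nv = 0.6445, A_nt = 0.332 in²; R_n = min(0.6F_uA_nv, 0.6F_yA_gv) + U_bs·F_u·A_nt = 50.31 kips → 37.7 kips.
Bolt shear governs: 35.8 kips.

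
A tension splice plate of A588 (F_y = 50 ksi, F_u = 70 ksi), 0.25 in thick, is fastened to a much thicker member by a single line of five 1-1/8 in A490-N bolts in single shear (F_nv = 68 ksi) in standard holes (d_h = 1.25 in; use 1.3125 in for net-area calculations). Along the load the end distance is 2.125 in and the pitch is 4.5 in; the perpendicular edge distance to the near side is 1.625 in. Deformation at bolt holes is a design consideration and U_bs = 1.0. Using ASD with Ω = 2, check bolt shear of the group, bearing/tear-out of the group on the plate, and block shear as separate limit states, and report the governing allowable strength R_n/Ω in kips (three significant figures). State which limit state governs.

83.1 kips (block shear governs)

Bolt shear: A_b = π·1.125²/4 = 0.994 in²; R_n = 68 × 0.994 × 5 × 1 = 338 kips → 338 / 2 = 169 kips.
Bearing: edge l_c = 1.5, r_n = 31.5 kips; interior l_c = 3.25, r_n = 47.25 kips; R_n = 31.5 + 4·47.25 = 220.5 kips → 110 kips.
Block shear: A_gv = 5.031, A_nv = 3.555, A_nt = 0.2422 in²; R_n = min(0.6F_uA_nv, 0.6F_yA_gv) + U_bs·F_u·A_nt = 166.2 kips → 83.1 kips.
Block shear governs: 83.1 kips.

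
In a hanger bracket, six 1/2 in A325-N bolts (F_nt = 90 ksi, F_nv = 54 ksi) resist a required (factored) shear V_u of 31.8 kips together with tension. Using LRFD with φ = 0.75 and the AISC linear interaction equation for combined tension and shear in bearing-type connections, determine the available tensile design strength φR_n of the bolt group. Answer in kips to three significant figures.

50.4 kips

A_b = π·0.5²/4 = 0.1963 in²; f_rv = 31.8 / (6 × 0.1963) = 26.99 ksi.
F'_nt = 1.3 F_nt − (F_nt / φF_nv) f_rv = 1.3·90 − (90/(0.75·54))·26.99 = 57.02 ksi, capped at F_nt → F'_nt = 57.02 ksi.
R_n = F'_nt · A_b · n = 57.02 × 0.1963 × 6 = 67.17 kips.
Design strength φR_n = 0.75 × 67.17 = 50.4 kips.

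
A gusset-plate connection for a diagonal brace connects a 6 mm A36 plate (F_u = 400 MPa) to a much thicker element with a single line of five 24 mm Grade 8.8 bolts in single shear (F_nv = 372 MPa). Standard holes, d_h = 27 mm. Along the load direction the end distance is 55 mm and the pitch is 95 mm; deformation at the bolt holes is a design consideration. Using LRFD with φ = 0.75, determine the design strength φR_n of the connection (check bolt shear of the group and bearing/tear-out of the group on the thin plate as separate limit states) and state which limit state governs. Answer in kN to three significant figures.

504 kN (bearing governs)

Bolt shear: A_b = π·24²/4 = 452.4 mm²; R_n = 372 × 452.4 × 5 × 1 / 1000 = 841.4 kN → 0.75 × 841.4 = 631 kN.
Bearing (1.2 l_c t F_u ≤ 2.4 d t F_u): upper limit = 2.4·24·6·400 / 1000 = 138.2 kN.
  Edge l_c = 55 − 27/2 = 41.5 → r_n = 119.5 kN; interior l_c = 95 − 27 = 68 → r_n = 138.2 kN.
  R_n,bearing = 1·119.5 + 4·138.2 = 672.5 kN → 0.75 × 672.5 = 504 kN.
Bearing governs: 504 kN.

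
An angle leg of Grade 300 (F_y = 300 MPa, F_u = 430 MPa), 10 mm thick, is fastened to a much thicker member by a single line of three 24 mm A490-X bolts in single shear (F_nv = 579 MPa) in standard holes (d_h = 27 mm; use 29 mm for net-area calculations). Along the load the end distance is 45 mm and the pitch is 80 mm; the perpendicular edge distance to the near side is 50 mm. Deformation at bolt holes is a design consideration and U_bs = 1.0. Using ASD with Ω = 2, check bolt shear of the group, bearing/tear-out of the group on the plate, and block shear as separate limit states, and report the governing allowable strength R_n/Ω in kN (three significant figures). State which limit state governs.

247 kN (block shear governs)

Bolt shear: A_b = π·24²/4 = 452.4 mm²; R_n = 579 × 452.4 × 3 × 1 / 1000 = 785.8 kN → 785.8 / 2 = 393 kN.
Bearing: edge l_c = 31.5, r_n = 162.5 kN; interior l_c = 53, r_n = 247.7 kN; R_n = 162.5 + 2·247.7 = 657.9 kN → 329 kN.
Block shear: A_gv = 2050, A_nv = 1325, A_nt = 355 mm²; R_n = min(0.6F_uA_nv, 0.6F_yA_gv) + U_bs·F_u·A_nt = 494.5 kN → 247 kN.
Block shear governs: 247 kN.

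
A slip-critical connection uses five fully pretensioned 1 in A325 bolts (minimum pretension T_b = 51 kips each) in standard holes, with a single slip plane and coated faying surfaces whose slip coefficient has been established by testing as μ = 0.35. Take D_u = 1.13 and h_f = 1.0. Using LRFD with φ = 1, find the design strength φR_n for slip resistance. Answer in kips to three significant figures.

101 kips

R_n = μ · D_u · h_f · T_b · n_s · n_b = 0.35 × 1.13 × 1.0 × 51 × 1 × 5 = 100.9 kips.
Design strength φR_n = 1 × 100.9 = 101 kips.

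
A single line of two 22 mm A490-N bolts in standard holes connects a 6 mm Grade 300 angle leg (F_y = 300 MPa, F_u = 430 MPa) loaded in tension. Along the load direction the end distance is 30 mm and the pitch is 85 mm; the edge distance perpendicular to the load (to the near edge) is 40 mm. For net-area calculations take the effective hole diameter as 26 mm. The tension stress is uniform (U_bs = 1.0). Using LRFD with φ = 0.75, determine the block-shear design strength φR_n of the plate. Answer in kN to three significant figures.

Shear plane L_v = 30 + 1·85 = 115 mm; A_gv = 115 × 6 = 690 mm².
A_nv = (115 − 1.5·26) × 6 = 456 mm².
A_nt = (40 − 0.5·26) × 6 = 162 mm².
0.6 F_u A_nv = 117.6 kN; 0.6 F_y A_gv = 124.2 kN → shear rupture governs the shear term.
R_n = 117.6 + 1.0 × 430 × 162 / 1000 = 187.3 kN.
Design strength φR_n = 0.75 × 187.3 = 140 kN.

140 kN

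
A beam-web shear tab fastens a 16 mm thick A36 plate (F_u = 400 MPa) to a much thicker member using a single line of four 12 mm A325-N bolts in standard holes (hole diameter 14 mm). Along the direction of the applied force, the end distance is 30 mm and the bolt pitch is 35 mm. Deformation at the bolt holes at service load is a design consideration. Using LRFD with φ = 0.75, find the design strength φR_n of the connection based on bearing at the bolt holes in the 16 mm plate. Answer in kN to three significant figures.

495 kN

Per bolt r_n = 1.2 l_c t F_u ≤ 2.4 d t F_u; upper limit = 2.4 × 12 × 16 × 400 / 1000 = 184.3 kN.
Edge bolt: l_c = 30 − 14/2 = 23 mm → 1.2 × 23 × 16 × 400 / 1000 = 176.6 → r_n = 176.6 kN.
Interior bolts: l_c = 35 − 14 = 21 mm → 1.2 × 21 × 16 × 400 / 1000 = 161.3 → r_n = 161.3 kN.
R_n = 1 × 176.6 + 3 × 161.3 = 660.5 kN.
Design strength φR_n = 0.75 × 660.5 = 495 kN.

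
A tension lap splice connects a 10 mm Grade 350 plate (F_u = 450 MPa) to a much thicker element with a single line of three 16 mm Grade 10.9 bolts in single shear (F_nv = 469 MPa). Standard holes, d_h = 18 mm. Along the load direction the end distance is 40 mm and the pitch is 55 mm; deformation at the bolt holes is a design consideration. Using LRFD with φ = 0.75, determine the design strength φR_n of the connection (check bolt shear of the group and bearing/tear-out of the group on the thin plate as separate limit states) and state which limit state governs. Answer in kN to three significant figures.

Bolt shear: A_b = π·16²/4 = 201.1 mm²; R_n = 469 × 201.1 × 3 × 1 / 1000 = 282.9 kN → 0.75 × 282.9 = 212 kN.
Bearing (1.2 l_c t F_u ≤ 2.4 d t F_u): upper limit = 2.4·16·10·450 / 1000 = 172.8 kN.
  Edge l_c = 40 − 18/2 = 31 → r_n = 167.4 kN; interior l_c = 55 − 18 = 37 → r_n = 172.8 kN.
  R_n,bearing = 1·167.4 + 2·172.8 = 513 kN → 0.75 × 513 = 385 kN.
Bolt shear governs: 212 kN.

212 kN (bolt shear governs)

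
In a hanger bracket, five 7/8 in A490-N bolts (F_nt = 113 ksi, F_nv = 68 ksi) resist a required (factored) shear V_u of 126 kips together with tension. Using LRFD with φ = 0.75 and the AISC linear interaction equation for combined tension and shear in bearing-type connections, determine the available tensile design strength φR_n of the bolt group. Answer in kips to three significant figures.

A_b = π·0.875²/4 = 0.6013 in²; f_rv = 126 / (5 × 0.6013) = 41.91 ksi.
F'_nt = 1.3 F_nt − (F_nt / φF_nv) f_rv = 1.3·113 − (113/(0.75·68))·41.91 = 54.05 ksi, capped at F_nt → F'_nt = 54.05 ksi.
R_n = F'_nt · A_b · n = 54.05 × 0.6013 × 5 = 162.5 kips.
Design strength φR_n = 0.75 × 162.5 = 122 kips.

122 kips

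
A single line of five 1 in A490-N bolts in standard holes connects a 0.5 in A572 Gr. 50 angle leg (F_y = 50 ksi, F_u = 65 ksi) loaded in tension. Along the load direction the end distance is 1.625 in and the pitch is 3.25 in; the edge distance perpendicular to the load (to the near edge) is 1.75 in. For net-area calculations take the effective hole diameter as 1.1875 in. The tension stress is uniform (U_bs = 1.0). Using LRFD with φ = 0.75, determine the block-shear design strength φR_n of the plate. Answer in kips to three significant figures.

164 kips

Shear plane L_v = 1.625 + 4·3.25 = 14.62 in; A_gv = 14.62 × 0.5 = 7.312 in².
A_nv = (14.62 − 4.5·1.1875) × 0.5 = 4.641 in².
A_nt = (1.75 − 0.5·1.1875) × 0.5 = 0.5781 in².
0.6 F_u A_nv = 181 kips; 0.6 F_y A_gv = 219.4 kips → shear rupture governs the shear term.
R_n = 181 + 1.0 × 65 × 0.5781 = 218.6 kips.
Design strength φR_n = 0.75 × 218.6 = 164 kips.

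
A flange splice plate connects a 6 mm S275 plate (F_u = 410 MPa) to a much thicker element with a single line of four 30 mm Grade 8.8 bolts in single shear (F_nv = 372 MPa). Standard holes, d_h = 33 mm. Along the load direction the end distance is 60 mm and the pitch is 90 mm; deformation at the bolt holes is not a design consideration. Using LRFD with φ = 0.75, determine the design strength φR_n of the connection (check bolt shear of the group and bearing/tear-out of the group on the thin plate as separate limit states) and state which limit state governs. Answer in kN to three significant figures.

Bolt shear: A_b = π·30²/4 = 706.9 mm²; R_n = 372 × 706.9 × 4 × 1 / 1000 = 1052 kN → 0.75 × 1052 = 789 kN.
Bearing (1.5 l_c t F_u ≤ 3.0 d t F_u): upper limit = 3.0·30·6·410 / 1000 = 221.4 kN.
  Edge l_c = 60 − 33/2 = 43.5 → r_n = 160.5 kN; interior l_c = 90 − 33 = 57 → r_n = 210.3 kN.
  R_n,bearing = 1·160.5 + 3·210.3 = 791.5 kN → 0.75 × 791.5 = 594 kN.
Bearing governs: 594 kN.

594 kN (bearing governs)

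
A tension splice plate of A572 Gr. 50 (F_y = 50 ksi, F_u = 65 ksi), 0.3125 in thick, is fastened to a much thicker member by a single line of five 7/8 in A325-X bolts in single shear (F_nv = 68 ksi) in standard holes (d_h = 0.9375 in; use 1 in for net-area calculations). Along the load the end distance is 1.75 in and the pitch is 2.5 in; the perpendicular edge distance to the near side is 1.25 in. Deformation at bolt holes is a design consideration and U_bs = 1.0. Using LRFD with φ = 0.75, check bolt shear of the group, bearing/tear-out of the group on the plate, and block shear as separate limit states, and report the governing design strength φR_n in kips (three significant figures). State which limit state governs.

Bolt shear: A_b = π·0.875²/4 = 0.6013 in²; R_n = 68 × 0.6013 × 5 × 1 = 204.4 kips → 0.75 × 204.4 = 153 kips.
Bearing: edge l_c = 1.281, r_n = 31.23 kips; interior l_c = 1.562, r_n = 38.09 kips; R_n = 31.23 + 4·38.09 = 183.6 kips → 138 kips.
Block shear: A_gv = 3.672, A_nv = 2.266, A_nt = 0.2344 in²; R_n = min(0.6F_uA_nv, 0.6F_yA_gv) + U_bs·F_u·A_nt = 103.6 kips → 77.7 kips.
Block shear governs: 77.7 kips.

77.7 kips (block shear governs)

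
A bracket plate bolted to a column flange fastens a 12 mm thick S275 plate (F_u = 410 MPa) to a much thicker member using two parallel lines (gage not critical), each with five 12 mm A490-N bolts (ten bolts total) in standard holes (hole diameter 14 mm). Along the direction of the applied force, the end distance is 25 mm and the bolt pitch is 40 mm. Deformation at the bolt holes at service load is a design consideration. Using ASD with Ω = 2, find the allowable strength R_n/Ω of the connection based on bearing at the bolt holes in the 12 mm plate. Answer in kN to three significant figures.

Per bolt r_n = 1.2 l_c t F_u ≤ 2.4 d t F_u; upper limit = 2.4 × 12 × 12 × 410 / 1000 = 141.7 kN.
Edge bolt: l_c = 25 − 14/2 = 18 mm → 1.2 × 18 × 12 × 410 / 1000 = 106.3 → r_n = 106.3 kN.
Interior bolts: l_c = 40 − 14 = 26 mm → 1.2 × 26 × 12 × 410 / 1000 = 153.5 → r_n = 141.7 kN.
R_n = 2 × 106.3 + 8 × 141.7 = 1346 kN.
Allowable strength R_n/Ω = 1346 / 2 = 673 kN.

673 kN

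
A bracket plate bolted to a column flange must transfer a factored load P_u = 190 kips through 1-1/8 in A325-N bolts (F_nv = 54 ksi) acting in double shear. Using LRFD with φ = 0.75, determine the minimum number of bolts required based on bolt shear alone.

A_b = π·1.125²/4 = 0.994 in².
Per-bolt design strength φR_n = 0.75 × 54 × 0.994 × 2 = 80.52 kips.
n ≥ 190 / 80.52 = 2.36 → use 3 bolts.

3 bolts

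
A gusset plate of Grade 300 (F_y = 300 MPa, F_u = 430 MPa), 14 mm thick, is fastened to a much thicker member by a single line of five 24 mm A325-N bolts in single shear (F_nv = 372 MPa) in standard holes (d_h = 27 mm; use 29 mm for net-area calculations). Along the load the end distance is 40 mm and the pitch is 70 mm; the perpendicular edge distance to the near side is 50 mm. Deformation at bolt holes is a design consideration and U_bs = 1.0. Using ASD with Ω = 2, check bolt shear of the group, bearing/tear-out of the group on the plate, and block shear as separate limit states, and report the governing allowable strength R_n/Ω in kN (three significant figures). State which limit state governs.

Bolt shear: A_b = π·24²/4 = 452.4 mm²; R_n = 372 × 452.4 × 5 × 1 / 1000 = 841.4 kN → 841.4 / 2 = 421 kN.
Bearing: edge l_c = 26.5, r_n = 191.4 kN; interior l_c = 43, r_n = 310.6 kN; R_n = 191.4 + 4·310.6 = 1434 kN → 717 kN.
Block shear: A_gv = 4480, A_nv = 2653, A_nt = 497 mm²; R_n = min(0.6F_uA_nv, 0.6F_yA_gv) + U_bs·F_u·A_nt = 898.2 kN → 449 kN.
Bolt shear governs: 421 kN.

421 kN (bolt shear governs)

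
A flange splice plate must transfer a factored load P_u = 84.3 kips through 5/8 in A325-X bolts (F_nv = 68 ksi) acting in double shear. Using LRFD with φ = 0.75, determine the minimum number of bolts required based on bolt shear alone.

A_b = π·0.625²/4 = 0.3068 in².
Per-bolt design strength φR_n = 0.75 × 68 × 0.3068 × 2 = 31.29 kips.
n ≥ 84.3 / 31.29 = 2.694 → use 3 bolts.

3 bolts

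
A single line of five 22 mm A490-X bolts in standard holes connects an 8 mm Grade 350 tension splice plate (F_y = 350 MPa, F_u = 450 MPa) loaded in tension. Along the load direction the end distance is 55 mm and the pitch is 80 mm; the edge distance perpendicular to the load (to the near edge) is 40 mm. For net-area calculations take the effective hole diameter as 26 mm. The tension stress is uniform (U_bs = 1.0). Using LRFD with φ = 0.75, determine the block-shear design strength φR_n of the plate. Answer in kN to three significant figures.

Shear plane L_v = 55 + 4·80 = 375 mm; A_gv = 375 × 8 = 3000 mm².
A_nv = (375 − 4.5·26) × 8 = 2064 mm².
A_nt = (40 − 0.5·26) × 8 = 216 mm².
0.6 F_u A_nv = 557.3 kN; 0.6 F_y A_gv = 630 kN → shear rupture governs the shear term.
R_n = 557.3 + 1.0 × 450 × 216 / 1000 = 654.5 kN.
Design strength φR_n = 0.75 × 654.5 = 491 kN.

491 kN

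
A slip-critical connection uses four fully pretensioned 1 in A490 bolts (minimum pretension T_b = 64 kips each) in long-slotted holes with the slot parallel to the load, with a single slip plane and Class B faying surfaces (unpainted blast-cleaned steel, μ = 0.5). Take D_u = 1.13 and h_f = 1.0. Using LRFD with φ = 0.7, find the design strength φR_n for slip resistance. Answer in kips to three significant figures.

R_n = μ · D_u · h_f · T_b · n_s · n_b = 0.5 × 1.13 × 1.0 × 64 × 1 × 4 = 144.6 kips.
Design strength φR_n = 0.7 × 144.6 = 101 kips.

101 kips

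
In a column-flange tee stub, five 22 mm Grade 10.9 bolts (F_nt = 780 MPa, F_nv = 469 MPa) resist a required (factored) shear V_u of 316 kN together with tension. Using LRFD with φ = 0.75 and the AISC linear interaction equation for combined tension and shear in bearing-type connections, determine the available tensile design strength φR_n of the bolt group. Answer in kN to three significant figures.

A_b = π·22²/4 = 380.1 mm²; f_rv = 316 × 1000 / (5 × 380.1) = 166.3 MPa.
F'_nt = 1.3 F_nt − (F_nt / φF_nv) f_rv = 1.3·780 − (780/(0.75·469))·166.3 = 645.3 MPa, capped at F_nt → F'_nt = 645.3 MPa.
R_n = F'_nt · A_b · n = 645.3 × 380.1 × 5 / 1000 = 1227 kN.
Design strength φR_n = 0.75 × 1227 = 920 kN.

920 kN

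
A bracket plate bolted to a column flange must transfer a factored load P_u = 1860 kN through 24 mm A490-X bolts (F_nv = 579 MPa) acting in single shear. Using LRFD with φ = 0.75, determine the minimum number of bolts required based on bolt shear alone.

A_b = π·24²/4 = 452.4 mm².
Per-bolt design strength φR_n = 0.75 × 579 × 452.4 × 1 / 1000 = 196.5 kN.
n ≥ 1860 / 196.5 = 9.468 → use 10 bolts.

10 bolts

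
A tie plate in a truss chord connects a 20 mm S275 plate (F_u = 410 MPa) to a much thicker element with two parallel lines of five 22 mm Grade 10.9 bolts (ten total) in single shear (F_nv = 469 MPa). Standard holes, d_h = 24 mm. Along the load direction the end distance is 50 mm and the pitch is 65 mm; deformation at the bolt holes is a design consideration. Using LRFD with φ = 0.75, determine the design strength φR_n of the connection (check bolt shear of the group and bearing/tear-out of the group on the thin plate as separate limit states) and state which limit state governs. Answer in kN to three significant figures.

1340 kN (bolt shear governs)

Bolt shear: A_b = π·22²/4 = 380.1 mm²; R_n = 469 × 380.1 × 10 × 1 / 1000 = 1783 kN → 0.75 × 1783 = 1340 kN.
Bearing (1.2 l_c t F_u ≤ 2.4 d t F_u): upper limit = 2.4·22·20·410 / 1000 = 433 kN.
  Edge l_c = 50 − 24/2 = 38 → r_n = 373.9 kN; interior l_c = 65 − 24 = 41 → r_n = 403.4 kN.
  R_n,bearing = 2·373.9 + 8·403.4 = 3975 kN → 0.75 × 3975 = 2980 kN.
Bolt shear governs: 1340 kN.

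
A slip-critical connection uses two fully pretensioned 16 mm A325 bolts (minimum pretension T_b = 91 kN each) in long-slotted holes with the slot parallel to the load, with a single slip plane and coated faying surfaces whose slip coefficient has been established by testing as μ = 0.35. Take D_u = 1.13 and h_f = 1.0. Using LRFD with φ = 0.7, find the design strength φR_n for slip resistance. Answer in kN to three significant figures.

R_n = μ · D_u · h_f · T_b · n_s · n_b = 0.35 × 1.13 × 1.0 × 91 × 1 × 2 = 71.98 kN.
Design strength φR_n = 0.7 × 71.98 = 50.4 kN.

50.4 kN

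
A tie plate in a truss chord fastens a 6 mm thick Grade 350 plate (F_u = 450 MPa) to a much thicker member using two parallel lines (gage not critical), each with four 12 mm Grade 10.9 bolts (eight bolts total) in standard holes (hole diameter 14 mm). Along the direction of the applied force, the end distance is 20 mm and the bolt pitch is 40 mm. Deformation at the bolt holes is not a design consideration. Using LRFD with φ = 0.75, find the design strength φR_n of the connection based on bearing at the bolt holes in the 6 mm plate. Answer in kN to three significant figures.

Per bolt r_n = 1.5 l_c t F_u ≤ 3.0 d t F_u; upper limit = 3.0 × 12 × 6 × 450 / 1000 = 97.2 kN.
Edge bolt: l_c = 20 − 14/2 = 13 mm → 1.5 × 13 × 6 × 450 / 1000 = 52.65 → r_n = 52.65 kN.
Interior bolts: l_c = 40 − 14 = 26 mm → 1.5 × 26 × 6 × 450 / 1000 = 105.3 → r_n = 97.2 kN.
R_n = 2 × 52.65 + 6 × 97.2 = 688.5 kN.
Design strength φR_n = 0.75 × 688.5 = 516 kN.

516 kN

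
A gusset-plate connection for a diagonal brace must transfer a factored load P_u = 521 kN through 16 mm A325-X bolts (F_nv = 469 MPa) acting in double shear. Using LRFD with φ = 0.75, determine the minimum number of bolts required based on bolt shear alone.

4 bolts

A_b = π·16²/4 = 201.1 mm².
Per-bolt design strength φR_n = 0.75 × 469 × 201.1 × 2 / 1000 = 141.4 kN.
n ≥ 521 / 141.4 = 3.683 → use 4 bolts.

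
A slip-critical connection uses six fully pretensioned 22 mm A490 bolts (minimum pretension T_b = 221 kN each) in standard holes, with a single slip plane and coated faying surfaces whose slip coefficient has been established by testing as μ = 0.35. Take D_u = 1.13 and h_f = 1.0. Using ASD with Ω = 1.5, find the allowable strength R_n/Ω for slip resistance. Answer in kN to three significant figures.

350 kN

R_n = μ · D_u · h_f · T_b · n_s · n_b = 0.35 × 1.13 × 1.0 × 221 × 1 × 6 = 524.4 kN.
Allowable strength R_n/Ω = 524.4 / 1.5 = 350 kN.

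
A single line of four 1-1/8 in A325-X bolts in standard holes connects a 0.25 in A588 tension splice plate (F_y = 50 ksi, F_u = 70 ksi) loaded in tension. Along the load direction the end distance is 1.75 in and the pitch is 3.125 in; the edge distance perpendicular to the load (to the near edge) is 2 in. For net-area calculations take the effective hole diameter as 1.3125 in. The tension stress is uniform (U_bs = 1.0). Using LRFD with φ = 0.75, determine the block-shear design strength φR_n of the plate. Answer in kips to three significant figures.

69.1 kips

Shear plane L_v = 1.75 + 3·3.125 = 11.12 in; A_gv = 11.12 × 0.25 = 2.781 in².
A_nv = (11.12 − 3.5·1.3125) × 0.25 = 1.633 in².
A_nt = (2 − 0.5·1.3125) × 0.25 = 0.3359 in².
0.6 F_u A_nv = 68.58 kips; 0.6 F_y A_gv = 83.44 kips → shear rupture governs the shear term.
R_n = 68.58 + 1.0 × 70 × 0.3359 = 92.09 kips.
Design strength φR_n = 0.75 × 92.09 = 69.1 kips.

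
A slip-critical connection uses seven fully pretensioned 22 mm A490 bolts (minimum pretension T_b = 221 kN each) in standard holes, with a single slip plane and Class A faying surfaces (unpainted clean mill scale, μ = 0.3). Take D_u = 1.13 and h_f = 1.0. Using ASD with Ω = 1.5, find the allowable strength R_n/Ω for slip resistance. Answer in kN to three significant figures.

R_n = μ · D_u · h_f · T_b · n_s · n_b = 0.3 × 1.13 × 1.0 × 221 × 1 × 7 = 524.4 kN.
Allowable strength R_n/Ω = 524.4 / 1.5 = 350 kN.

350 kN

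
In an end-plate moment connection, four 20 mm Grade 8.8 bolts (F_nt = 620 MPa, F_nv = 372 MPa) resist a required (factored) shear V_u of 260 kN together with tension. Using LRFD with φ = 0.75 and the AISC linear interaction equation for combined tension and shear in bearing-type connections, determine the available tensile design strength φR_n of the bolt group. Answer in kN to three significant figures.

326 kN

A_b = π·20²/4 = 314.2 mm²; f_rv = 260 × 1000 / (4 × 314.2) = 206.9 MPa.
F'_nt = 1.3 F_nt − (F_nt / φF_nv) f_rv = 1.3·620 − (620/(0.75·372))·206.9 = 346.2 MPa, capped at F_nt → F'_nt = 346.2 MPa.
R_n = F'_nt · A_b · n = 346.2 × 314.2 × 4 / 1000 = 435.1 kN.
Design strength φR_n = 0.75 × 435.1 = 326 kN.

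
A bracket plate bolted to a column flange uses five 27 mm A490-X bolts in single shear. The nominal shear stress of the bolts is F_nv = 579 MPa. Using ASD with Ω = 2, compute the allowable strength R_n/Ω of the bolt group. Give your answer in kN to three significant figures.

829 kN

A_b = π × 27² / 4 = 572.6 mm².
R_n = F_nv · A_b · n · n_s = 579 × 572.6 × 5 × 1 / 1000 = 1658 kN.
Allowable strength R_n/Ω = 1658 / 2 = 829 kN.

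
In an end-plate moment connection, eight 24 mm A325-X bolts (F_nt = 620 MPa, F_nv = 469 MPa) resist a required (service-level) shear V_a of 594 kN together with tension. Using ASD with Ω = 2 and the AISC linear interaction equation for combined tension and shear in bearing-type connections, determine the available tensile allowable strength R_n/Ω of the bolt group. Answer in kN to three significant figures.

A_b = π·24²/4 = 452.4 mm²; f_rv = 594 × 1000 / (8 × 452.4) = 164.1 MPa.
F'_nt = 1.3 F_nt − (Ω F_nt / F_nv) f_rv = 1.3·620 − (2·620/469)·164.1 = 372.1 MPa, capped at F_nt → F'_nt = 372.1 MPa.
R_n = F'_nt · A_b · n = 372.1 × 452.4 × 8 / 1000 = 1347 kN.
Allowable strength R_n/Ω = 1347 / 2 = 673 kN.

673 kN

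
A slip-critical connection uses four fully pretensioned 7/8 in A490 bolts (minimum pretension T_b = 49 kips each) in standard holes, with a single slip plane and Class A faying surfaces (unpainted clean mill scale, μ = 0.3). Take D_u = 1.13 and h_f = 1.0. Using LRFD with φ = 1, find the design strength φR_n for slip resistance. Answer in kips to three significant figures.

R_n = μ · D_u · h_f · T_b · n_s · n_b = 0.3 × 1.13 × 1.0 × 49 × 1 × 4 = 66.44 kips.
Design strength φR_n = 1 × 66.44 = 66.4 kips.

66.4 kips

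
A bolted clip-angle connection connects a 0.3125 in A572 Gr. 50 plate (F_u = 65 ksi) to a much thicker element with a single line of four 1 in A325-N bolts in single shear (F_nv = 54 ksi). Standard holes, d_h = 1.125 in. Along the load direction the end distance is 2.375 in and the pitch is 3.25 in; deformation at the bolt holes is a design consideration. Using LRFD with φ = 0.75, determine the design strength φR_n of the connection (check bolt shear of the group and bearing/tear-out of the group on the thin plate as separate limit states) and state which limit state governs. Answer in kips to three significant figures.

127 kips (bolt shear governs)

Bolt shear: A_b = π·1²/4 = 0.7854 in²; R_n = 54 × 0.7854 × 4 × 1 = 169.6 kips → 0.75 × 169.6 = 127 kips.
Bearing (1.2 l_c t F_u ≤ 2.4 d t F_u): upper limit = 2.4·1·0.3125·65 = 48.75 kips.
  Edge l_c = 2.375 − 1.125/2 = 1.812 → r_n = 44.18 kips; interior l_c = 3.25 − 1.125 = 2.125 → r_n = 48.75 kips.
  R_n,bearing = 1·44.18 + 3·48.75 = 190.4 kips → 0.75 × 190.4 = 143 kips.
Bolt shear governs: 127 kips.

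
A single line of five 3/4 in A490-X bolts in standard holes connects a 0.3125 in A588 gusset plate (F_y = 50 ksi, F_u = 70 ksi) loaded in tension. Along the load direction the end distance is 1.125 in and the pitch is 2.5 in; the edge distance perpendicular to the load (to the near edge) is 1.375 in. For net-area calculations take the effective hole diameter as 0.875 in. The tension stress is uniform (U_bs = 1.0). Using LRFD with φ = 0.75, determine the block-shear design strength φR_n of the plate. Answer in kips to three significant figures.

86.1 kips

Shear plane L_v = 1.125 + 4·2.5 = 11.12 in; A_gv = 11.12 × 0.3125 = 3.477 in².
A_nv = (11.12 − 4.5·0.875) × 0.3125 = 2.246 in².
A_nt = (1.375 − 0.5·0.875) × 0.3125 = 0.293 in².
0.6 F_u A_nv = 94.34 kips; 0.6 F_y A_gv = 104.3 kips → shear rupture governs the shear term.
R_n = 94.34 + 1.0 × 70 × 0.293 = 114.8 kips.
Design strength φR_n = 0.75 × 114.8 = 86.1 kips.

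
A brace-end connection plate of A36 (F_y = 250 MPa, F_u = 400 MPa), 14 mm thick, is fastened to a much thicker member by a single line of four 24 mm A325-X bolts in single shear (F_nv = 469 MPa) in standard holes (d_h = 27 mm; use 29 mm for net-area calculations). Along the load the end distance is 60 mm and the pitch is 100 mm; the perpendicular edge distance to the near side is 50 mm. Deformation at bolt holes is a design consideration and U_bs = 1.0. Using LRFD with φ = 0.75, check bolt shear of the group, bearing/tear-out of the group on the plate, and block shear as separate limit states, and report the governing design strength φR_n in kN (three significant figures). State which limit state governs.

Bolt shear: A_b = π·24²/4 = 452.4 mm²; R_n = 469 × 452.4 × 4 × 1 / 1000 = 848.7 kN → 0.75 × 848.7 = 637 kN.
Bearing: edge l_c = 46.5, r_n = 312.5 kN; interior l_c = 73, r_n = 322.6 kN; R_n = 312.5 + 3·322.6 = 1280 kN → 960 kN.
Block shear: A_gv = 5040, A_nv = 3619, A_nt = 497 mm²; R_n = min(0.6F_uA_nv, 0.6F_yA_gv) + U_bs·F_u·A_nt = 954.8 kN → 716 kN.
Bolt shear governs: 637 kN.

637 kN (bolt shear governs)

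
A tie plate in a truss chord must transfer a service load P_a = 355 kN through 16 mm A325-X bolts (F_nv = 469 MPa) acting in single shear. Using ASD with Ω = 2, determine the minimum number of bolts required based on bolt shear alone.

A_b = π·16²/4 = 201.1 mm².
Per-bolt allowable strength R_n/Ω = 469 × 201.1 × 1 / 1000 / 2 = 47.15 kN.
n ≥ 355 / 47.15 = 7.529 → use 8 bolts.

8 bolts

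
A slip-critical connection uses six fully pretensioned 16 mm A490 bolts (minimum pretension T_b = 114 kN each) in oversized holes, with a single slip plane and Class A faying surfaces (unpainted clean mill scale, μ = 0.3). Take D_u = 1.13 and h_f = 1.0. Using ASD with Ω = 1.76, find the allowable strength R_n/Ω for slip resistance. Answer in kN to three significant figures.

R_n = μ · D_u · h_f · T_b · n_s · n_b = 0.3 × 1.13 × 1.0 × 114 × 1 × 6 = 231.9 kN.
Allowable strength R_n/Ω = 231.9 / 1.76 = 132 kN.

132 kN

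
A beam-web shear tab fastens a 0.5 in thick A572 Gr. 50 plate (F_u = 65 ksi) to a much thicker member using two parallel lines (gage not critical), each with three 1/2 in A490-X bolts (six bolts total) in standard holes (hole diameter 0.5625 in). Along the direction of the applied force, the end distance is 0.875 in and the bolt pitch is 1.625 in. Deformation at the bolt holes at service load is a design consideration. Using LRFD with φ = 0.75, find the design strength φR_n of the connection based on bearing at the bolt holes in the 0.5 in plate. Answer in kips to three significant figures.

152 kips

Per bolt r_n = 1.2 l_c t F_u ≤ 2.4 d t F_u; upper limit = 2.4 × 0.5 × 0.5 × 65 = 39 kips.
Edge bolt: l_c = 0.875 − 0.5625/2 = 0.5938 in → 1.2 × 0.5938 × 0.5 × 65 = 23.16 → r_n = 23.16 kips.
Interior bolts: l_c = 1.625 − 0.5625 = 1.062 in → 1.2 × 1.062 × 0.5 × 65 = 41.44 → r_n = 39 kips.
R_n = 2 × 23.16 + 4 × 39 = 202.3 kips.
Design strength φR_n = 0.75 × 202.3 = 152 kips.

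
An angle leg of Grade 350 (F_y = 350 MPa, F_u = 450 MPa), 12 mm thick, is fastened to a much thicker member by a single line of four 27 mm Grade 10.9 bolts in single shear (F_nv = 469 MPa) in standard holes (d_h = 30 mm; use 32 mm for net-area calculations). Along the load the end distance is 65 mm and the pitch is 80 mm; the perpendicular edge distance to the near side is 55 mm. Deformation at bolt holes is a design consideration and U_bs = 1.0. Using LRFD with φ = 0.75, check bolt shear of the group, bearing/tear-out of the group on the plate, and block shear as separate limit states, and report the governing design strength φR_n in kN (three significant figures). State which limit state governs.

627 kN (block shear governs)

Bolt shear: A_b = π·27²/4 = 572.6 mm²; R_n = 469 × 572.6 × 4 × 1 / 1000 = 1074 kN → 0.75 × 1074 = 806 kN.
Bearing: edge l_c = 50, r_n = 324 kN; interior l_c = 50, r_n = 324 kN; R_n = 324 + 3·324 = 1296 kN → 972 kN.
Block shear: A_gv = 3660, A_nv = 2316, A_nt = 468 mm²; R_n = min(0.6F_uA_nv, 0.6F_yA_gv) + U_bs·F_u·A_nt = 835.9 kN → 627 kN.
Block shear governs: 627 kN.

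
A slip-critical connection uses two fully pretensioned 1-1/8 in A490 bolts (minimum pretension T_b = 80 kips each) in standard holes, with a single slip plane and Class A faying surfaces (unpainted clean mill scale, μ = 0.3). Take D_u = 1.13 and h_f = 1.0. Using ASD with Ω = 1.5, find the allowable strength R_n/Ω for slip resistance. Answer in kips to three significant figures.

R_n = μ · D_u · h_f · T_b · n_s · n_b = 0.3 × 1.13 × 1.0 × 80 × 1 × 2 = 54.24 kips.
Allowable strength R_n/Ω = 54.24 / 1.5 = 36.2 kips.

36.2 kips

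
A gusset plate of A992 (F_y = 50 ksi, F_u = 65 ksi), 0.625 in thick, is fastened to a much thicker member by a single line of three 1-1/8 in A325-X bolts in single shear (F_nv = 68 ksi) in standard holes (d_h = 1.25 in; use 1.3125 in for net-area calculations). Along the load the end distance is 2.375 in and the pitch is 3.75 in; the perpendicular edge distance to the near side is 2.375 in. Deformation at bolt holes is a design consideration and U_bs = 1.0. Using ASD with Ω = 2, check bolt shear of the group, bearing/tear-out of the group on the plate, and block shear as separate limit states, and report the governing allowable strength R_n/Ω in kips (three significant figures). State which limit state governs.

101 kips (bolt shear governs)

Bolt shear: A_b = π·1.125²/4 = 0.994 in²; R_n = 68 × 0.994 × 3 × 1 = 202.8 kips → 202.8 / 2 = 101 kips.
Bearing: edge l_c = 1.75, r_n = 85.31 kips; interior l_c = 2.5, r_n = 109.7 kips; R_n = 85.31 + 2·109.7 = 304.7 kips → 152 kips.
Block shear: A_gv = 6.172, A_nv = 4.121, A_nt = 1.074 in²; R_n = min(0.6F_uA_nv, 0.6F_yA_gv) + U_bs·F_u·A_nt = 230.5 kips → 115 kips.
Bolt shear governs: 101 kips.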